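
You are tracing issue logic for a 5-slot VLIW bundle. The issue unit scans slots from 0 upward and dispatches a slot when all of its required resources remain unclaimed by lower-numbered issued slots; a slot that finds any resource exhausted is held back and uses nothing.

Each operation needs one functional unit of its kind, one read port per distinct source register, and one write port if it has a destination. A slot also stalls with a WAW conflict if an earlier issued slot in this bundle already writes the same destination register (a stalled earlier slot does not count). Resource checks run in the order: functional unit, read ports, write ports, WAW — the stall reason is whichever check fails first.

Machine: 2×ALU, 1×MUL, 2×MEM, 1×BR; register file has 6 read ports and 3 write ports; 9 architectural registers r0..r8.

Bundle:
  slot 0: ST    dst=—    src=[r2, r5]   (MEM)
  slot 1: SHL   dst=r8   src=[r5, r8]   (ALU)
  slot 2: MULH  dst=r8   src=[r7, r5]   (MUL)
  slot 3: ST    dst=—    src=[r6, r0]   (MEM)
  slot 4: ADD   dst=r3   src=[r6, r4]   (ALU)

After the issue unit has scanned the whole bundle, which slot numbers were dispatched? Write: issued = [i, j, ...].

issued = [0, 1, 3]

  0. MEM ⇒ go  {2A/1Mu/1Ld/1B | 4r 3w}
  1. ALU→r8 ⇒ go  {1A/1Mu/1Ld/1B | 2r 2w}
  2. MUL→r8 ⇒ no(WAW)  {1A/1Mu/1Ld/1B | 2r 2w}
  3. MEM ⇒ go  {1A/1Mu/0Ld/1B | 0r 2w}
  4. ALU→r3 ⇒ no(RD_PORT)  {1A/1Mu/0Ld/1B | 0r 2w}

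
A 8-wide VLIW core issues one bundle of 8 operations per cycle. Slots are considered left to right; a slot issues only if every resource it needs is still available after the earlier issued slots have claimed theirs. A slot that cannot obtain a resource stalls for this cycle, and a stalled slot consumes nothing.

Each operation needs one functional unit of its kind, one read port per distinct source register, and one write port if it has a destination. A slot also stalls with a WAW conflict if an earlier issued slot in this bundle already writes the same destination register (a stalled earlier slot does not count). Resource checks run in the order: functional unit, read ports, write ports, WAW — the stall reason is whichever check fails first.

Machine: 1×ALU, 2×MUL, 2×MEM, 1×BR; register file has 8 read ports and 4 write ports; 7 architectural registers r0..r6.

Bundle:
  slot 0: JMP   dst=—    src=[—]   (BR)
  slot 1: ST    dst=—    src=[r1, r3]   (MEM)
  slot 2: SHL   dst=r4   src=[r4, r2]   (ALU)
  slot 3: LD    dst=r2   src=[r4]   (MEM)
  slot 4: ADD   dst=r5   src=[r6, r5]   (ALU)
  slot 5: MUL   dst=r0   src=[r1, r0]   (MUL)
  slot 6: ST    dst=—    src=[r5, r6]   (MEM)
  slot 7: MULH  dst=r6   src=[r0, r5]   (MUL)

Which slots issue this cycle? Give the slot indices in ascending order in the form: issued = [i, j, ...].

slot 0 (BR): ISSUE — free A1,Mu2,Ld2,B0 rp8 wp4
slot 1 (MEM): ISSUE — free A1,Mu2,Ld1,B0 rp6 wp4
slot 2 (ALU): ISSUE — free A0,Mu2,Ld1,B0 rp4 wp3
slot 3 (MEM): ISSUE — free A0,Mu2,Ld0,B0 rp3 wp2
slot 4 (ALU): stall FU — free A0,Mu2,Ld0,B0 rp3 wp2
slot 5 (MUL): ISSUE — free A0,Mu1,Ld0,B0 rp1 wp1
slot 6 (MEM): stall FU — free A0,Mu1,Ld0,B0 rp1 wp1
slot 7 (MUL): stall RD_PORT — free A0,Mu1,Ld0,B0 rp1 wp1

issued = [0, 1, 2, 3, 5]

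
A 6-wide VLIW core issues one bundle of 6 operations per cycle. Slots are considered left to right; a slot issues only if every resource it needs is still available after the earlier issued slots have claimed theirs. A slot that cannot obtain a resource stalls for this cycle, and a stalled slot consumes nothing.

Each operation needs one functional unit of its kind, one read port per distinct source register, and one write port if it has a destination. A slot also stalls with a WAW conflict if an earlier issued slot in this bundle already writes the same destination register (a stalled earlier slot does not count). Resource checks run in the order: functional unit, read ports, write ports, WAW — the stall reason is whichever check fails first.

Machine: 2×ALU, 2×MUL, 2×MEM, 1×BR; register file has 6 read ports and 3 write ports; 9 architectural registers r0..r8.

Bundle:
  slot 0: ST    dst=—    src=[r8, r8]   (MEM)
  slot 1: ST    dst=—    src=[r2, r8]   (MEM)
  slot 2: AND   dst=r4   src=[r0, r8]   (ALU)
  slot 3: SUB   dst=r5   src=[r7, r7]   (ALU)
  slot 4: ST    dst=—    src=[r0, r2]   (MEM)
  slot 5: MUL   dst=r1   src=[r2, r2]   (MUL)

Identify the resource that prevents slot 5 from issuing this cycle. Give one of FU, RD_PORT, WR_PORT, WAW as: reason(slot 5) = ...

[0] MEM needs rd=1 wr=0: ok; after: ALU=2 MUL=2 MEM=1 BR=1, R=5, W=3
[1] MEM needs rd=2 wr=0: ok; after: ALU=2 MUL=2 MEM=0 BR=1, R=3, W=3
[2] ALU needs rd=2 wr=1: ok; after: ALU=1 MUL=2 MEM=0 BR=1, R=1, W=2
[3] ALU needs rd=1 wr=1: ok; after: ALU=0 MUL=2 MEM=0 BR=1, R=0, W=1
[4] MEM needs rd=2 wr=0: FU; after: ALU=0 MUL=2 MEM=0 BR=1, R=0, W=1
[5] MUL needs rd=1 wr=1: RD_PORT; after: ALU=0 MUL=2 MEM=0 BR=1, R=0, W=1

reason(slot 5) = RD_PORT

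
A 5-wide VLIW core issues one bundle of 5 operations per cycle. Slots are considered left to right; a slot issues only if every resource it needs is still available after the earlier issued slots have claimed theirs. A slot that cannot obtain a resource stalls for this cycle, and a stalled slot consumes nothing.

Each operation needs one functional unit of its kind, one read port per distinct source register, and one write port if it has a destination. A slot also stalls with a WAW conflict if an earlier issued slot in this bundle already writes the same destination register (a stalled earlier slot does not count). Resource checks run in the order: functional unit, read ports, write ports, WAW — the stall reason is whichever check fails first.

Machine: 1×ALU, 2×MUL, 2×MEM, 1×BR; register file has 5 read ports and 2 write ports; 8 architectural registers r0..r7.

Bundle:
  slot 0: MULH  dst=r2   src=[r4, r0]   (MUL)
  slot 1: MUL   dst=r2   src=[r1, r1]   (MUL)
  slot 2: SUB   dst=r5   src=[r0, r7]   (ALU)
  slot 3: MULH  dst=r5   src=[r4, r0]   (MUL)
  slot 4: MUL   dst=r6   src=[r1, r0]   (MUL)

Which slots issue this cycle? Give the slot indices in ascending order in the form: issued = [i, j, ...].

  0. MUL→r2 ⇒ go  {1A/1Mu/2Ld/1B | 3r 1w}
  1. MUL→r2 ⇒ no(WAW)  {1A/1Mu/2Ld/1B | 3r 1w}
  2. ALU→r5 ⇒ go  {0A/1Mu/2Ld/1B | 1r 0w}
  3. MUL→r5 ⇒ no(RD_PORT)  {0A/1Mu/2Ld/1B | 1r 0w}
  4. MUL→r6 ⇒ no(RD_PORT)  {0A/1Mu/2Ld/1B | 1r 0w}

issued = [0, 2]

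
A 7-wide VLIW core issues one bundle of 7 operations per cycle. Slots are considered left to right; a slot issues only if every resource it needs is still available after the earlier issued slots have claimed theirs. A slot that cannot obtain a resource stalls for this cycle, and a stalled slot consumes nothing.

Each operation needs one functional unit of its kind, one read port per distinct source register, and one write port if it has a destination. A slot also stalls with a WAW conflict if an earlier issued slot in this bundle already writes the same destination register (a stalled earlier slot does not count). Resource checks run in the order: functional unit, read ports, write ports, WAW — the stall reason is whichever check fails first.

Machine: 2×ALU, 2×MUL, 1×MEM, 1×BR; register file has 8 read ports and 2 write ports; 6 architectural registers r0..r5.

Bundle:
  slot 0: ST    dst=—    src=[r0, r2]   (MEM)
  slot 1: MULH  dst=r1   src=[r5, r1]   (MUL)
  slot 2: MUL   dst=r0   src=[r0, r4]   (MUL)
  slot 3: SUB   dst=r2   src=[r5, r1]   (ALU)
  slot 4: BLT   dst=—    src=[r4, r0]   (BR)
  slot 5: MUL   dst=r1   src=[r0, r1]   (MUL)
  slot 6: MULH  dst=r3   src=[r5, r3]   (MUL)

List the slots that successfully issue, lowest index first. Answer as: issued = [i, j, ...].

#0 MEM src=r0,r2 dispatched  <A:2 Mu:2 Ld:0 B:1 rd:6 wr:2>
#1 MUL src=r5,r1 dispatched  <A:2 Mu:1 Ld:0 B:1 rd:4 wr:1>
#2 MUL src=r0,r4 dispatched  <A:2 Mu:0 Ld:0 B:1 rd:2 wr:0>
#3 ALU src=r5,r1 held:WR_PORT  <A:2 Mu:0 Ld:0 B:1 rd:2 wr:0>
#4 BR src=r4,r0 dispatched  <A:2 Mu:0 Ld:0 B:0 rd:0 wr:0>
#5 MUL src=r0,r1 held:FU  <A:2 Mu:0 Ld:0 B:0 rd:0 wr:0>
#6 MUL src=r5,r3 held:FU  <A:2 Mu:0 Ld:0 B:0 rd:0 wr:0>

issued = [0, 1, 2, 4]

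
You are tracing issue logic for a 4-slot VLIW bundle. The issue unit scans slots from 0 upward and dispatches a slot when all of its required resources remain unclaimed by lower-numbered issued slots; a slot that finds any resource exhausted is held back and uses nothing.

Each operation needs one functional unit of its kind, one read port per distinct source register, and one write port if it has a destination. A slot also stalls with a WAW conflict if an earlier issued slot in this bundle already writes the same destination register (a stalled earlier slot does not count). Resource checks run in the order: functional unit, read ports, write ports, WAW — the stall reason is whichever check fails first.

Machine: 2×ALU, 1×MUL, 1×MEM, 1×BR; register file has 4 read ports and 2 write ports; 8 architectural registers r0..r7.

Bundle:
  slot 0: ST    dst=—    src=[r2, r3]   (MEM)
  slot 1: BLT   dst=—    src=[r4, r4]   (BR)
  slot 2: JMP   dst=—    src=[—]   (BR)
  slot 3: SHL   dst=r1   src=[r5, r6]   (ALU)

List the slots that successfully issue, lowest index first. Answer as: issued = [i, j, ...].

slot 0 (MEM): ISSUE — free A2,Mu1,Ld0,B1 rp2 wp2
slot 1 (BR): ISSUE — free A2,Mu1,Ld0,B0 rp1 wp2
slot 2 (BR): stall FU — free A2,Mu1,Ld0,B0 rp1 wp2
slot 3 (ALU): stall RD_PORT — free A2,Mu1,Ld0,B0 rp1 wp2

issued = [0, 1]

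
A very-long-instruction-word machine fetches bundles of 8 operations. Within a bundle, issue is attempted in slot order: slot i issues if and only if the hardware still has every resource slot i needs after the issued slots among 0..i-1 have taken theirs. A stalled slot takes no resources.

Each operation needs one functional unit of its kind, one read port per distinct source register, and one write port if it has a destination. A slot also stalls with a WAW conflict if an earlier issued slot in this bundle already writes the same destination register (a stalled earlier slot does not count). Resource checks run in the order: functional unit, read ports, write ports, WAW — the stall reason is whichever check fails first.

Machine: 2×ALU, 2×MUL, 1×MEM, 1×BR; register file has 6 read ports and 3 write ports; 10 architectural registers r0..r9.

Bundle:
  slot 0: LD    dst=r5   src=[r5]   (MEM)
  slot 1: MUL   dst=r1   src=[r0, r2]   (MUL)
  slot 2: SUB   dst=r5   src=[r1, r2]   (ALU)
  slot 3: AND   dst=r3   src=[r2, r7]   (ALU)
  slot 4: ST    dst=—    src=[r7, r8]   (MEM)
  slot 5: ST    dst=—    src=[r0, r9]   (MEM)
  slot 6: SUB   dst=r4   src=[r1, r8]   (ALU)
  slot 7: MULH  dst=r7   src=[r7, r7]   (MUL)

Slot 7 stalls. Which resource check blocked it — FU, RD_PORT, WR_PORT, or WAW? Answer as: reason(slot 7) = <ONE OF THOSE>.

#0 MEM src=r5 dispatched  <A:2 Mu:2 Ld:0 B:1 rd:5 wr:2>
#1 MUL src=r0,r2 dispatched  <A:2 Mu:1 Ld:0 B:1 rd:3 wr:1>
#2 ALU src=r1,r2 held:WAW  <A:2 Mu:1 Ld:0 B:1 rd:3 wr:1>
#3 ALU src=r2,r7 dispatched  <A:1 Mu:1 Ld:0 B:1 rd:1 wr:0>
#4 MEM src=r7,r8 held:FU  <A:1 Mu:1 Ld:0 B:1 rd:1 wr:0>
#5 MEM src=r0,r9 held:FU  <A:1 Mu:1 Ld:0 B:1 rd:1 wr:0>
#6 ALU src=r1,r8 held:RD_PORT  <A:1 Mu:1 Ld:0 B:1 rd:1 wr:0>
#7 MUL src=r7,r7 held:WR_PORT  <A:1 Mu:1 Ld:0 B:1 rd:1 wr:0>

reason(slot 7) = WR_PORT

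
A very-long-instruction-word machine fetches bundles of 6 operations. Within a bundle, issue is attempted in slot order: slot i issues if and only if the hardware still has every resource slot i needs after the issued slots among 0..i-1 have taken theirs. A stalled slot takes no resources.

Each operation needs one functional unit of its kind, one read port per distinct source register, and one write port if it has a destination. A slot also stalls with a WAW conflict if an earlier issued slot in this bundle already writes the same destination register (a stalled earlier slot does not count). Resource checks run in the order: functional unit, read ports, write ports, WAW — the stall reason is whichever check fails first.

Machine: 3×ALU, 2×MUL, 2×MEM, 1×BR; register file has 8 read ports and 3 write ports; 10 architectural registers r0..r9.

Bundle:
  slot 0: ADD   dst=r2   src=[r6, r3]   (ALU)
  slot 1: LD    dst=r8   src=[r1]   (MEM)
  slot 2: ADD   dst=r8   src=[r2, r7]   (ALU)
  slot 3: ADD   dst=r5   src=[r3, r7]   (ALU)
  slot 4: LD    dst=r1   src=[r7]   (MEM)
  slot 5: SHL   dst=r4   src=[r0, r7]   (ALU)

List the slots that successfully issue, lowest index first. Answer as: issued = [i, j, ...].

slot 0 (ALU): ISSUE — free A2,Mu2,Ld2,B1 rp6 wp2
slot 1 (MEM): ISSUE — free A2,Mu2,Ld1,B1 rp5 wp1
slot 2 (ALU): stall WAW — free A2,Mu2,Ld1,B1 rp5 wp1
slot 3 (ALU): ISSUE — free A1,Mu2,Ld1,B1 rp3 wp0
slot 4 (MEM): stall WR_PORT — free A1,Mu2,Ld1,B1 rp3 wp0
slot 5 (ALU): stall WR_PORT — free A1,Mu2,Ld1,B1 rp3 wp0

issued = [0, 1, 3]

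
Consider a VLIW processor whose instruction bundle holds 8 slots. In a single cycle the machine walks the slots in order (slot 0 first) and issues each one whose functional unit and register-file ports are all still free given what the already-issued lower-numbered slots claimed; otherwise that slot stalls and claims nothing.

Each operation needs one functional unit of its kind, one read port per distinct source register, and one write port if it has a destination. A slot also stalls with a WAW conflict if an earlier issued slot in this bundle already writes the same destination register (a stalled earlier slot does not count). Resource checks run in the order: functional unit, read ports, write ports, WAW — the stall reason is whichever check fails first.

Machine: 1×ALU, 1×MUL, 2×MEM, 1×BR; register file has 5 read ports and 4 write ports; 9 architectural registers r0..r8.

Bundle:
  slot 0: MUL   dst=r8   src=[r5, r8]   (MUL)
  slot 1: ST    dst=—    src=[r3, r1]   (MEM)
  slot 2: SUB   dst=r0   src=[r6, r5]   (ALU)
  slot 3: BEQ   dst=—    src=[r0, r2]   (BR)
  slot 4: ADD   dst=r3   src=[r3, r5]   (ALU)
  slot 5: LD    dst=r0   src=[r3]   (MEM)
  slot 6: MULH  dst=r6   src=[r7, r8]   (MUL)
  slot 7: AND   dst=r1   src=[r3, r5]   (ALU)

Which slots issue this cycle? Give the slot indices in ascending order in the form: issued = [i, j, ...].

issued = [0, 1, 5]

  0. MUL→r8 ⇒ go  {1A/0Mu/2Ld/1B | 3r 3w}
  1. MEM ⇒ go  {1A/0Mu/1Ld/1B | 1r 3w}
  2. ALU→r0 ⇒ no(RD_PORT)  {1A/0Mu/1Ld/1B | 1r 3w}
  3. BR ⇒ no(RD_PORT)  {1A/0Mu/1Ld/1B | 1r 3w}
  4. ALU→r3 ⇒ no(RD_PORT)  {1A/0Mu/1Ld/1B | 1r 3w}
  5. MEM→r0 ⇒ go  {1A/0Mu/0Ld/1B | 0r 2w}
  6. MUL→r6 ⇒ no(FU)  {1A/0Mu/0Ld/1B | 0r 2w}
  7. ALU→r1 ⇒ no(RD_PORT)  {1A/0Mu/0Ld/1B | 0r 2w}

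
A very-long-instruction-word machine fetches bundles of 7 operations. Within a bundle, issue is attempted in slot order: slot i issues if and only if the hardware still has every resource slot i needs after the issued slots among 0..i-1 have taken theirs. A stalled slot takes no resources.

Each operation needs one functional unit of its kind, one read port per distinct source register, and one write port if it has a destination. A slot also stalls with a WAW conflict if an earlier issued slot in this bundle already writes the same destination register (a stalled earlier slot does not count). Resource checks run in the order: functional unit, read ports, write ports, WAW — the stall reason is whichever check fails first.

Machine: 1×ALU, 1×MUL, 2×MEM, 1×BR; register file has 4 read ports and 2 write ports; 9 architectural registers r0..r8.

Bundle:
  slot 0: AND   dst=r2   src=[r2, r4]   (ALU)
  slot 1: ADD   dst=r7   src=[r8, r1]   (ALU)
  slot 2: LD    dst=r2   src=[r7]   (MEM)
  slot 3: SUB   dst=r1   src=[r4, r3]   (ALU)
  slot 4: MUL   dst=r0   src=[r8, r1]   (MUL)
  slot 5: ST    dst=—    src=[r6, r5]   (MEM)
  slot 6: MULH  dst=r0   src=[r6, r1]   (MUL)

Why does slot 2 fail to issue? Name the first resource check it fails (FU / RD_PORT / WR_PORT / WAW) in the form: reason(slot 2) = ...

[0] ALU needs rd=2 wr=1: ok; after: ALU=0 MUL=1 MEM=2 BR=1, R=2, W=1
[1] ALU needs rd=2 wr=1: FU; after: ALU=0 MUL=1 MEM=2 BR=1, R=2, W=1
[2] MEM needs rd=1 wr=1: WAW; after: ALU=0 MUL=1 MEM=2 BR=1, R=2, W=1
[3] ALU needs rd=2 wr=1: FU; after: ALU=0 MUL=1 MEM=2 BR=1, R=2, W=1
[4] MUL needs rd=2 wr=1: ok; after: ALU=0 MUL=0 MEM=2 BR=1, R=0, W=0
[5] MEM needs rd=2 wr=0: RD_PORT; after: ALU=0 MUL=0 MEM=2 BR=1, R=0, W=0
[6] MUL needs rd=2 wr=1: FU; after: ALU=0 MUL=0 MEM=2 BR=1, R=0, W=0

reason(slot 2) = WAW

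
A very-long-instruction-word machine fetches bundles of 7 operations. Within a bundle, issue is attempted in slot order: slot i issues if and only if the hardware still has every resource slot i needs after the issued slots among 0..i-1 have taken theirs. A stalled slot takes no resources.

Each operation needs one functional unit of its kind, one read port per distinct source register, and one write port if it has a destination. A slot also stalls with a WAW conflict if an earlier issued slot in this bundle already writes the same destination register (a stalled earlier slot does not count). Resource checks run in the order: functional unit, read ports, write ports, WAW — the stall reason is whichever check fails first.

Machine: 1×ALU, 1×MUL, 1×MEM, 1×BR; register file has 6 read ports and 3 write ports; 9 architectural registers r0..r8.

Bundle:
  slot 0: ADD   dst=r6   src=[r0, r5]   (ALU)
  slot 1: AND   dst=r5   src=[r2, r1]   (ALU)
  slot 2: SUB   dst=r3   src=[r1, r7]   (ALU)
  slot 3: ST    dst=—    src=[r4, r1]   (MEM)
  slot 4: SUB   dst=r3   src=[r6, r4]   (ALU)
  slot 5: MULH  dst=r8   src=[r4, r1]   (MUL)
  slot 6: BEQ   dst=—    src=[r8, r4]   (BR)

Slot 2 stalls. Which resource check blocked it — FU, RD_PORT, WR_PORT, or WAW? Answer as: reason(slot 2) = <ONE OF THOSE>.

  0. ALU→r6 ⇒ go  {0A/1Mu/1Ld/1B | 4r 2w}
  1. ALU→r5 ⇒ no(FU)  {0A/1Mu/1Ld/1B | 4r 2w}
  2. ALU→r3 ⇒ no(FU)  {0A/1Mu/1Ld/1B | 4r 2w}
  3. MEM ⇒ go  {0A/1Mu/0Ld/1B | 2r 2w}
  4. ALU→r3 ⇒ no(FU)  {0A/1Mu/0Ld/1B | 2r 2w}
  5. MUL→r8 ⇒ go  {0A/0Mu/0Ld/1B | 0r 1w}
  6. BR ⇒ no(RD_PORT)  {0A/0Mu/0Ld/1B | 0r 1w}

reason(slot 2) = FU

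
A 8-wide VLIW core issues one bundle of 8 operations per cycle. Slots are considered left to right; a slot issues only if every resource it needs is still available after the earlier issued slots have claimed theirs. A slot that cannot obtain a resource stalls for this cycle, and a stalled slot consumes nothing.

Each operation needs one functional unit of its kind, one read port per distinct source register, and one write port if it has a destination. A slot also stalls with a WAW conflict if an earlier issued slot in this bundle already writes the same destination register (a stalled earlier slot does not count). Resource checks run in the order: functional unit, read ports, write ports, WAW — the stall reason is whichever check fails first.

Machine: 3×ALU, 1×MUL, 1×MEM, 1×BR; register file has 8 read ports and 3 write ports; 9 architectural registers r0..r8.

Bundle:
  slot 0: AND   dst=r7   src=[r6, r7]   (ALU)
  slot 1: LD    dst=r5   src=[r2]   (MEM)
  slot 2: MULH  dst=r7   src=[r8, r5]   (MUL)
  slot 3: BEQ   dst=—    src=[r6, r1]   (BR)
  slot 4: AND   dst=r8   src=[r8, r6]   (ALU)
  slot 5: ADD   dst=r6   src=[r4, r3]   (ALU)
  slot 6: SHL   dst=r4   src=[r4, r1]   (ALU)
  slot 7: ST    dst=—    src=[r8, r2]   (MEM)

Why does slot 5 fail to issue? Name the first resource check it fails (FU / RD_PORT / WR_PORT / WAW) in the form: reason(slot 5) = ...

[0] ALU needs rd=2 wr=1: ok; after: ALU=2 MUL=1 MEM=1 BR=1, R=6, W=2
[1] MEM needs rd=1 wr=1: ok; after: ALU=2 MUL=1 MEM=0 BR=1, R=5, W=1
[2] MUL needs rd=2 wr=1: WAW; after: ALU=2 MUL=1 MEM=0 BR=1, R=5, W=1
[3] BR needs rd=2 wr=0: ok; after: ALU=2 MUL=1 MEM=0 BR=0, R=3, W=1
[4] ALU needs rd=2 wr=1: ok; after: ALU=1 MUL=1 MEM=0 BR=0, R=1, W=0
[5] ALU needs rd=2 wr=1: RD_PORT; after: ALU=1 MUL=1 MEM=0 BR=0, R=1, W=0
[6] ALU needs rd=2 wr=1: RD_PORT; after: ALU=1 MUL=1 MEM=0 BR=0, R=1, W=0
[7] MEM needs rd=2 wr=0: FU; after: ALU=1 MUL=1 MEM=0 BR=0, R=1, W=0

reason(slot 5) = RD_PORT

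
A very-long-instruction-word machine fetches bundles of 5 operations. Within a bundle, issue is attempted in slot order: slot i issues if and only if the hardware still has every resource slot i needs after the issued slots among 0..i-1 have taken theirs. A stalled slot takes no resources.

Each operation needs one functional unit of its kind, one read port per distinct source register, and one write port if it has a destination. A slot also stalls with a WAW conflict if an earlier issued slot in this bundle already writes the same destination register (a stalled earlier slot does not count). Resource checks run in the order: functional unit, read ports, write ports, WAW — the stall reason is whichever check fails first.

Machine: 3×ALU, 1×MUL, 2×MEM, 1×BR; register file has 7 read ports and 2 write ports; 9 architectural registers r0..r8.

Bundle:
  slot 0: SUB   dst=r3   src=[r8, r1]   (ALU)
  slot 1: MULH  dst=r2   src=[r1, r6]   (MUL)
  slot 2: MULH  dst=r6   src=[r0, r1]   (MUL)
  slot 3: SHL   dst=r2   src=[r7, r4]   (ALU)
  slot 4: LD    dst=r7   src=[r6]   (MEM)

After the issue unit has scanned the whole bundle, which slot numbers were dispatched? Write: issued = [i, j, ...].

issued = [0, 1]

slot 0 (ALU): ISSUE — free A2,Mu1,Ld2,B1 rp5 wp1
slot 1 (MUL): ISSUE — free A2,Mu0,Ld2,B1 rp3 wp0
slot 2 (MUL): stall FU — free A2,Mu0,Ld2,B1 rp3 wp0
slot 3 (ALU): stall WR_PORT — free A2,Mu0,Ld2,B1 rp3 wp0
slot 4 (MEM): stall WR_PORT — free A2,Mu0,Ld2,B1 rp3 wp0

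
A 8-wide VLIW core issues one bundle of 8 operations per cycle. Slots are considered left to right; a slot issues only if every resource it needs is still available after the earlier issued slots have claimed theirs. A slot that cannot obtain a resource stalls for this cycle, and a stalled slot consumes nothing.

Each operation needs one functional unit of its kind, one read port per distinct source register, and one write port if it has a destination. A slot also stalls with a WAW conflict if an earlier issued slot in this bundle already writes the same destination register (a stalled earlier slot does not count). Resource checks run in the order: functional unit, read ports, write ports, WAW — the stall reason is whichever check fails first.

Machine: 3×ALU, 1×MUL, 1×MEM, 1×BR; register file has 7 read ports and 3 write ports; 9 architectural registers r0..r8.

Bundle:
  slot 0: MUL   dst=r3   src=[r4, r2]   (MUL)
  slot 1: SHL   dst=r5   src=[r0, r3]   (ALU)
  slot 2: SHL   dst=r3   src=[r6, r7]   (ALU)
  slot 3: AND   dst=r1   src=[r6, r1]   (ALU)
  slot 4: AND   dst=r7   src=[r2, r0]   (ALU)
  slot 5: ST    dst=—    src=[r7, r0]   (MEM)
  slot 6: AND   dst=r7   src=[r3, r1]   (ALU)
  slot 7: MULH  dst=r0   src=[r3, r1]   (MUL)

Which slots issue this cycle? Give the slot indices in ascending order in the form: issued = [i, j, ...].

issued = [0, 1, 3]

#0 MUL src=r4,r2 dispatched  <A:3 Mu:0 Ld:1 B:1 rd:5 wr:2>
#1 ALU src=r0,r3 dispatched  <A:2 Mu:0 Ld:1 B:1 rd:3 wr:1>
#2 ALU src=r6,r7 held:WAW  <A:2 Mu:0 Ld:1 B:1 rd:3 wr:1>
#3 ALU src=r6,r1 dispatched  <A:1 Mu:0 Ld:1 B:1 rd:1 wr:0>
#4 ALU src=r2,r0 held:RD_PORT  <A:1 Mu:0 Ld:1 B:1 rd:1 wr:0>
#5 MEM src=r7,r0 held:RD_PORT  <A:1 Mu:0 Ld:1 B:1 rd:1 wr:0>
#6 ALU src=r3,r1 held:RD_PORT  <A:1 Mu:0 Ld:1 B:1 rd:1 wr:0>
#7 MUL src=r3,r1 held:FU  <A:1 Mu:0 Ld:1 B:1 rd:1 wr:0>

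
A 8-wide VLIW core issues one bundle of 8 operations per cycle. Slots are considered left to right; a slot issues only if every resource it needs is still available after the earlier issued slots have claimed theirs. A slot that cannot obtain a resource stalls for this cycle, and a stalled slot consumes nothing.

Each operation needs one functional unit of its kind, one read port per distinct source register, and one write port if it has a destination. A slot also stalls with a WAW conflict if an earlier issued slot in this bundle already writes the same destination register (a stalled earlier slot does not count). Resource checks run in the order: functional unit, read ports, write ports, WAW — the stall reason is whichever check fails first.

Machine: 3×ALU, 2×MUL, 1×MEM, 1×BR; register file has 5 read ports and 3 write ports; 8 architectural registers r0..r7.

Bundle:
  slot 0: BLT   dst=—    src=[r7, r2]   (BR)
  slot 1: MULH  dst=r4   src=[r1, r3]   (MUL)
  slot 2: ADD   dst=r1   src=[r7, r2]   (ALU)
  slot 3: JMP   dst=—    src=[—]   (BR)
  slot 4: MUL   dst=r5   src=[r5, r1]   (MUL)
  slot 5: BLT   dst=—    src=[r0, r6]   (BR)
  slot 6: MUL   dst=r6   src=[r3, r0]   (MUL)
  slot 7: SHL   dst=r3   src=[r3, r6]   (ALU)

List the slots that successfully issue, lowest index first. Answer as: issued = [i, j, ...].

  0. BR ⇒ go  {3A/2Mu/1Ld/0B | 3r 3w}
  1. MUL→r4 ⇒ go  {3A/1Mu/1Ld/0B | 1r 2w}
  2. ALU→r1 ⇒ no(RD_PORT)  {3A/1Mu/1Ld/0B | 1r 2w}
  3. BR ⇒ no(FU)  {3A/1Mu/1Ld/0B | 1r 2w}
  4. MUL→r5 ⇒ no(RD_PORT)  {3A/1Mu/1Ld/0B | 1r 2w}
  5. BR ⇒ no(FU)  {3A/1Mu/1Ld/0B | 1r 2w}
  6. MUL→r6 ⇒ no(RD_PORT)  {3A/1Mu/1Ld/0B | 1r 2w}
  7. ALU→r3 ⇒ no(RD_PORT)  {3A/1Mu/1Ld/0B | 1r 2w}

issued = [0, 1]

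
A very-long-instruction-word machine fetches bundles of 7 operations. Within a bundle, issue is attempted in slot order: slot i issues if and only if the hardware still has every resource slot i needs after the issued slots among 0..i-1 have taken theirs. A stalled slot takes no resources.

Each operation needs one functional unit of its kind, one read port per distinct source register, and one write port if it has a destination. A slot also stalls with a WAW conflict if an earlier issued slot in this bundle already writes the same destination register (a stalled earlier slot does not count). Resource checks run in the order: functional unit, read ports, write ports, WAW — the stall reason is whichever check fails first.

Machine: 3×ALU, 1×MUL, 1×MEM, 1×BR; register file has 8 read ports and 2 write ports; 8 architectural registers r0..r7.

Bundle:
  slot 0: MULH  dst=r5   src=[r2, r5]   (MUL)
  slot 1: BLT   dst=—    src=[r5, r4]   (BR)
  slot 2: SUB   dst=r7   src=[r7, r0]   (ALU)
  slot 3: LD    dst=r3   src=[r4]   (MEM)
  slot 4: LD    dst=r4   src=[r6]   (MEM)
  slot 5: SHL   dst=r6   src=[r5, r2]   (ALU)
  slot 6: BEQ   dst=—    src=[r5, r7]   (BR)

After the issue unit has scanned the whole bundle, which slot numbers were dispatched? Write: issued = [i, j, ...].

slot 0 (MUL): ISSUE — free A3,Mu0,Ld1,B1 rp6 wp1
slot 1 (BR): ISSUE — free A3,Mu0,Ld1,B0 rp4 wp1
slot 2 (ALU): ISSUE — free A2,Mu0,Ld1,B0 rp2 wp0
slot 3 (MEM): stall WR_PORT — free A2,Mu0,Ld1,B0 rp2 wp0
slot 4 (MEM): stall WR_PORT — free A2,Mu0,Ld1,B0 rp2 wp0
slot 5 (ALU): stall WR_PORT — free A2,Mu0,Ld1,B0 rp2 wp0
slot 6 (BR): stall FU — free A2,Mu0,Ld1,B0 rp2 wp0

issued = [0, 1, 2]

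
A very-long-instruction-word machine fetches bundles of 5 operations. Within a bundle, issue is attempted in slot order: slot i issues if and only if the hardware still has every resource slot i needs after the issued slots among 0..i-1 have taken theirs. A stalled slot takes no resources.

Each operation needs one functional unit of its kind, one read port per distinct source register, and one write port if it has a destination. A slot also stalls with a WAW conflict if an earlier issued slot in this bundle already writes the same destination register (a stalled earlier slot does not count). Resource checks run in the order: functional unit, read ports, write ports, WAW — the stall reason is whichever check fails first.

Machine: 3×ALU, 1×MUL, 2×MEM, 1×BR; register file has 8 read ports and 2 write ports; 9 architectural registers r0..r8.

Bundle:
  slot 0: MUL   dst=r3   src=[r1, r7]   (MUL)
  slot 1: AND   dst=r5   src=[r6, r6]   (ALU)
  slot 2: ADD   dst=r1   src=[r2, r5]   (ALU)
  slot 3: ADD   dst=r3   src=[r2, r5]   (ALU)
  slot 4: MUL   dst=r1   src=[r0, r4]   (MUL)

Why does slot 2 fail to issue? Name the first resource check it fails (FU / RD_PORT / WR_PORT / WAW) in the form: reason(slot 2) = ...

reason(slot 2) = WR_PORT

(0) want 1×MUL +2rd +1wr — yes → AL3|MU0|ME2|BR1|rd6|wr1
(1) want 1×ALU +1rd +1wr — yes → AL2|MU0|ME2|BR1|rd5|wr0
(2) want 1×ALU +2rd +1wr — WR_PORT → AL2|MU0|ME2|BR1|rd5|wr0
(3) want 1×ALU +2rd +1wr — WR_PORT → AL2|MU0|ME2|BR1|rd5|wr0
(4) want 1×MUL +2rd +1wr — FU → AL2|MU0|ME2|BR1|rd5|wr0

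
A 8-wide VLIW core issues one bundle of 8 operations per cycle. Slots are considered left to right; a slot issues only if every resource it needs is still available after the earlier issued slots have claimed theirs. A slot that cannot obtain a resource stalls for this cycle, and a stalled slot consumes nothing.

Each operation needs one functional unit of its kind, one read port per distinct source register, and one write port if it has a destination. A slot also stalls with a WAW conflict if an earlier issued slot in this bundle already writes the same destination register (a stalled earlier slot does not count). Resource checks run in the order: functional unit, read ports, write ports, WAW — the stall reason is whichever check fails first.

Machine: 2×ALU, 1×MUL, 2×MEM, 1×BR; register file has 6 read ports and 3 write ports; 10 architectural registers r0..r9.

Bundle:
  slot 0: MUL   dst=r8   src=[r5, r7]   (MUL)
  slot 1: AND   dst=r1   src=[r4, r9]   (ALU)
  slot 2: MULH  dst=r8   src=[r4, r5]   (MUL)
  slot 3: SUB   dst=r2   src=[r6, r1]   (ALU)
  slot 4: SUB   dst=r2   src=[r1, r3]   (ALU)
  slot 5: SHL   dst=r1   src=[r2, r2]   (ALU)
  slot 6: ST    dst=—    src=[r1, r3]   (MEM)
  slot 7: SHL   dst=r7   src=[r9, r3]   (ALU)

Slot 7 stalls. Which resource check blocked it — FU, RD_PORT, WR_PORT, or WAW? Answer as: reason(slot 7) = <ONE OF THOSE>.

#0 MUL src=r5,r7 dispatched  <A:2 Mu:0 Ld:2 B:1 rd:4 wr:2>
#1 ALU src=r4,r9 dispatched  <A:1 Mu:0 Ld:2 B:1 rd:2 wr:1>
#2 MUL src=r4,r5 held:FU  <A:1 Mu:0 Ld:2 B:1 rd:2 wr:1>
#3 ALU src=r6,r1 dispatched  <A:0 Mu:0 Ld:2 B:1 rd:0 wr:0>
#4 ALU src=r1,r3 held:FU  <A:0 Mu:0 Ld:2 B:1 rd:0 wr:0>
#5 ALU src=r2,r2 held:FU  <A:0 Mu:0 Ld:2 B:1 rd:0 wr:0>
#6 MEM src=r1,r3 held:RD_PORT  <A:0 Mu:0 Ld:2 B:1 rd:0 wr:0>
#7 ALU src=r9,r3 held:FU  <A:0 Mu:0 Ld:2 B:1 rd:0 wr:0>

reason(slot 7) = FU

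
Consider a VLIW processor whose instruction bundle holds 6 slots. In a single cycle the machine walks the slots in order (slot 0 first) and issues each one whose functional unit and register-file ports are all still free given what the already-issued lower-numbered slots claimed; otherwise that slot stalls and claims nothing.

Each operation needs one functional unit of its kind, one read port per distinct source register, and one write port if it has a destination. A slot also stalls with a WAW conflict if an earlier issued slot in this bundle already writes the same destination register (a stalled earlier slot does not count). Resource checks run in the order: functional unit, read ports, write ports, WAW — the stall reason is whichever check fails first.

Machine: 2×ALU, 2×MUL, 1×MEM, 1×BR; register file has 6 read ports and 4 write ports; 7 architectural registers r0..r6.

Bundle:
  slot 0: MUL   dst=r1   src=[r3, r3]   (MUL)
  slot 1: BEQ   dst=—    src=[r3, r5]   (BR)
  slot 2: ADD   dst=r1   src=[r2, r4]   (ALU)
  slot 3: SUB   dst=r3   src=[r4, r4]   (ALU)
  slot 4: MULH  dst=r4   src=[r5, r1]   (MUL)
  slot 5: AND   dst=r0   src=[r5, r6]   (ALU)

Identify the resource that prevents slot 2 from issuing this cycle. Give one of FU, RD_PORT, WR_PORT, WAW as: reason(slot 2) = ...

(0) want 1×MUL +1rd +1wr — yes → AL2|MU1|ME1|BR1|rd5|wr3
(1) want 1×BR +2rd +0wr — yes → AL2|MU1|ME1|BR0|rd3|wr3
(2) want 1×ALU +2rd +1wr — WAW → AL2|MU1|ME1|BR0|rd3|wr3
(3) want 1×ALU +1rd +1wr — yes → AL1|MU1|ME1|BR0|rd2|wr2
(4) want 1×MUL +2rd +1wr — yes → AL1|MU0|ME1|BR0|rd0|wr1
(5) want 1×ALU +2rd +1wr — RD_PORT → AL1|MU0|ME1|BR0|rd0|wr1

reason(slot 2) = WAW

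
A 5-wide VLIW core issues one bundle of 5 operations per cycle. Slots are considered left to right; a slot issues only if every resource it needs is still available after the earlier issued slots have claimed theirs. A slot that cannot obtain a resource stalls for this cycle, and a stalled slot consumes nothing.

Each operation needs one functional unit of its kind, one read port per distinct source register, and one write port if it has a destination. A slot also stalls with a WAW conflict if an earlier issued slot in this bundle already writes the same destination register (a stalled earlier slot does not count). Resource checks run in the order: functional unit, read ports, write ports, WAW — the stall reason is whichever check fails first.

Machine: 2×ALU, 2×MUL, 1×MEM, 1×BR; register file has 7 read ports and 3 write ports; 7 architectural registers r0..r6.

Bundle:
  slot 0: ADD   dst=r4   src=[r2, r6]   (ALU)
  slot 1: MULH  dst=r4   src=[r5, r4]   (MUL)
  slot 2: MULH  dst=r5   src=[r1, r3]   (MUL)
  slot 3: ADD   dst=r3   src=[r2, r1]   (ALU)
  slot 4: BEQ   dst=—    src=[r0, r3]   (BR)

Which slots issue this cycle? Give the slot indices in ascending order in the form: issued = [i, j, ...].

slot 0 (ALU): ISSUE — free A1,Mu2,Ld1,B1 rp5 wp2
slot 1 (MUL): stall WAW — free A1,Mu2,Ld1,B1 rp5 wp2
slot 2 (MUL): ISSUE — free A1,Mu1,Ld1,B1 rp3 wp1
slot 3 (ALU): ISSUE — free A0,Mu1,Ld1,B1 rp1 wp0
slot 4 (BR): stall RD_PORT — free A0,Mu1,Ld1,B1 rp1 wp0

issued = [0, 2, 3]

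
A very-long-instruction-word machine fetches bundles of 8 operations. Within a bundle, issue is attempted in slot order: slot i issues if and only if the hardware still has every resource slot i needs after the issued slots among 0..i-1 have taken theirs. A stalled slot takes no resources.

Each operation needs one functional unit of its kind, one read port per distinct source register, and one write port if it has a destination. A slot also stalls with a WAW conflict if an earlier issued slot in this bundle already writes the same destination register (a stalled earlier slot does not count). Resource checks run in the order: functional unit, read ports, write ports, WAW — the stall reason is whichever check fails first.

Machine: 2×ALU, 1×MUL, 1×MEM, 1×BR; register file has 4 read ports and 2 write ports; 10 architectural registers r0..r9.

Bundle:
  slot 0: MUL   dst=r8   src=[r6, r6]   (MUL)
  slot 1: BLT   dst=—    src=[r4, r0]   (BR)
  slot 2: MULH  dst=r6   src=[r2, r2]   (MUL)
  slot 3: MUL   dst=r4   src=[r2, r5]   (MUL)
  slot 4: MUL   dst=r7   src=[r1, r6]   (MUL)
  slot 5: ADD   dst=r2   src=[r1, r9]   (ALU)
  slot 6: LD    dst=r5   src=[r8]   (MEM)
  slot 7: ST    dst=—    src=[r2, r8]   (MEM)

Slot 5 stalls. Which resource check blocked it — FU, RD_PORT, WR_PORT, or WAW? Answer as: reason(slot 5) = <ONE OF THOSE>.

  0. MUL→r8 ⇒ go  {2A/0Mu/1Ld/1B | 3r 1w}
  1. BR ⇒ go  {2A/0Mu/1Ld/0B | 1r 1w}
  2. MUL→r6 ⇒ no(FU)  {2A/0Mu/1Ld/0B | 1r 1w}
  3. MUL→r4 ⇒ no(FU)  {2A/0Mu/1Ld/0B | 1r 1w}
  4. MUL→r7 ⇒ no(FU)  {2A/0Mu/1Ld/0B | 1r 1w}
  5. ALU→r2 ⇒ no(RD_PORT)  {2A/0Mu/1Ld/0B | 1r 1w}
  6. MEM→r5 ⇒ go  {2A/0Mu/0Ld/0B | 0r 0w}
  7. MEM ⇒ no(FU)  {2A/0Mu/0Ld/0B | 0r 0w}

reason(slot 5) = RD_PORT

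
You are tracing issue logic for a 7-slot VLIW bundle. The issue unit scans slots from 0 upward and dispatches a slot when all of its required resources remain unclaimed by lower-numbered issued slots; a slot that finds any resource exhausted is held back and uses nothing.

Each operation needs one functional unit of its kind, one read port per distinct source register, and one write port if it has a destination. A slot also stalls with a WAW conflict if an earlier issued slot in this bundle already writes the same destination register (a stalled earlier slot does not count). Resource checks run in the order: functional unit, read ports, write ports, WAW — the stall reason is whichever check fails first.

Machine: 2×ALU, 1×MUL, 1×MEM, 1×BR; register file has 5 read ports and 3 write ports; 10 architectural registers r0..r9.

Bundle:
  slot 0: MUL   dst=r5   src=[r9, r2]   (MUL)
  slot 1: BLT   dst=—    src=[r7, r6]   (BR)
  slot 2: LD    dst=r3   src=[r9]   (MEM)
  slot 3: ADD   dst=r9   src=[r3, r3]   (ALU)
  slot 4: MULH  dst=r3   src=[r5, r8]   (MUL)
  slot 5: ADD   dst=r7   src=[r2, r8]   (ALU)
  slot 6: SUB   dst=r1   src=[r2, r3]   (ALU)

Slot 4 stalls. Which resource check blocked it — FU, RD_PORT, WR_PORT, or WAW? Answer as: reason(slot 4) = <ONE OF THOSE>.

reason(slot 4) = FU

[0] MUL needs rd=2 wr=1: ok; after: ALU=2 MUL=0 MEM=1 BR=1, R=3, W=2
[1] BR needs rd=2 wr=0: ok; after: ALU=2 MUL=0 MEM=1 BR=0, R=1, W=2
[2] MEM needs rd=1 wr=1: ok; after: ALU=2 MUL=0 MEM=0 BR=0, R=0, W=1
[3] ALU needs rd=1 wr=1: RD_PORT; after: ALU=2 MUL=0 MEM=0 BR=0, R=0, W=1
[4] MUL needs rd=2 wr=1: FU; after: ALU=2 MUL=0 MEM=0 BR=0, R=0, W=1
[5] ALU needs rd=2 wr=1: RD_PORT; after: ALU=2 MUL=0 MEM=0 BR=0, R=0, W=1
[6] ALU needs rd=2 wr=1: RD_PORT; after: ALU=2 MUL=0 MEM=0 BR=0, R=0, W=1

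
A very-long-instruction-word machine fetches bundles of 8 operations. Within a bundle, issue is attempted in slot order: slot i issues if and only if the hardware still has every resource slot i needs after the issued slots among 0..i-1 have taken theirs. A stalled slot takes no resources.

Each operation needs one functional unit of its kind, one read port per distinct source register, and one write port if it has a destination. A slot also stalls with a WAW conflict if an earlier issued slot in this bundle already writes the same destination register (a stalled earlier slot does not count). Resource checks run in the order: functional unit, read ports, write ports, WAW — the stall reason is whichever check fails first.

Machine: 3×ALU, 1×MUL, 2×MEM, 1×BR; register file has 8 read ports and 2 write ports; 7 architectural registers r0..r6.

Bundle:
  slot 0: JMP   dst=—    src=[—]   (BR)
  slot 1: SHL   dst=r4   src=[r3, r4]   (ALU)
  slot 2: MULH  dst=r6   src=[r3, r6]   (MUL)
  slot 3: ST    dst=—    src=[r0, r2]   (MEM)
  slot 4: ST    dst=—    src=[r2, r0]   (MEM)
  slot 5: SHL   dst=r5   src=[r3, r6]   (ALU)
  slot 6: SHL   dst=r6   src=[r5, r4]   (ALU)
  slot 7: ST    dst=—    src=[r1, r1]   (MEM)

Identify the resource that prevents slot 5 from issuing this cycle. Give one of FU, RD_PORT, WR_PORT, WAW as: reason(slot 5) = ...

reason(slot 5) = RD_PORT

(0) want 1×BR +0rd +0wr — yes → AL3|MU1|ME2|BR0|rd8|wr2
(1) want 1×ALU +2rd +1wr — yes → AL2|MU1|ME2|BR0|rd6|wr1
(2) want 1×MUL +2rd +1wr — yes → AL2|MU0|ME2|BR0|rd4|wr0
(3) want 1×MEM +2rd +0wr — yes → AL2|MU0|ME1|BR0|rd2|wr0
(4) want 1×MEM +2rd +0wr — yes → AL2|MU0|ME0|BR0|rd0|wr0
(5) want 1×ALU +2rd +1wr — RD_PORT → AL2|MU0|ME0|BR0|rd0|wr0
(6) want 1×ALU +2rd +1wr — RD_PORT → AL2|MU0|ME0|BR0|rd0|wr0
(7) want 1×MEM +1rd +0wr — FU → AL2|MU0|ME0|BR0|rd0|wr0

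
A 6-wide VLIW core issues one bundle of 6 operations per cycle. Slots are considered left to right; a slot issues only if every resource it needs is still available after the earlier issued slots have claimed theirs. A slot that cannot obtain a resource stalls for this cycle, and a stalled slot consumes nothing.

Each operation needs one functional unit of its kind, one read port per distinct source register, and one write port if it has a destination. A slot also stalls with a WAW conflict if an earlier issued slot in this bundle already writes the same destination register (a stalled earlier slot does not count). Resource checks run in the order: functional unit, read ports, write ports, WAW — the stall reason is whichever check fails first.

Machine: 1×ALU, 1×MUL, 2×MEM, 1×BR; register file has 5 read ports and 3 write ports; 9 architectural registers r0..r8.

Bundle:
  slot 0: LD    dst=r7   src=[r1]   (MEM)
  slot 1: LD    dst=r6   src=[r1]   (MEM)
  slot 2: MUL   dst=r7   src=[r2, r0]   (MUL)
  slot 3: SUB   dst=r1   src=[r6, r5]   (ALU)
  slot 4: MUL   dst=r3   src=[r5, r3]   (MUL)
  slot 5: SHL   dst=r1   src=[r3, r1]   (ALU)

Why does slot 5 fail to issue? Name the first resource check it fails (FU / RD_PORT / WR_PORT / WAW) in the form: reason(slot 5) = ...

#0 MEM src=r1 dispatched  <A:1 Mu:1 Ld:1 B:1 rd:4 wr:2>
#1 MEM src=r1 dispatched  <A:1 Mu:1 Ld:0 B:1 rd:3 wr:1>
#2 MUL src=r2,r0 held:WAW  <A:1 Mu:1 Ld:0 B:1 rd:3 wr:1>
#3 ALU src=r6,r5 dispatched  <A:0 Mu:1 Ld:0 B:1 rd:1 wr:0>
#4 MUL src=r5,r3 held:RD_PORT  <A:0 Mu:1 Ld:0 B:1 rd:1 wr:0>
#5 ALU src=r3,r1 held:FU  <A:0 Mu:1 Ld:0 B:1 rd:1 wr:0>

reason(slot 5) = FU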